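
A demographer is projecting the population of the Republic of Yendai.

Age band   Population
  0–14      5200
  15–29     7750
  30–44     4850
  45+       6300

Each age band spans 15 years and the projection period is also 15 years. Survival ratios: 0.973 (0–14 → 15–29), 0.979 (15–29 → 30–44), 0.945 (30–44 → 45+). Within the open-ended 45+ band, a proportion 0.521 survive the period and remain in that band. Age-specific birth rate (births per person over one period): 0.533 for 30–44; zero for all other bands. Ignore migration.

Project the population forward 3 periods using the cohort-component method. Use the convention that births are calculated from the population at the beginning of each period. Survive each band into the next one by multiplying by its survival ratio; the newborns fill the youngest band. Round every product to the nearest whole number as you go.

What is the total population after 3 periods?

— Period 1 —
Births: 4850 × 0.533 = 2585
15–29: 5200 × 0.973 = 5060
30–44: 7750 × 0.979 = 7587
45+: 4850 × 0.945 + 6300 × 0.521 = 4583 + 3282 = 7865
End of period: [2585, 5060, 7587, 7865]
— Period 2 —
Births: 7587 × 0.533 = 4044
15–29: 2585 × 0.973 = 2515
30–44: 5060 × 0.979 = 4954
45+: 7587 × 0.945 + 7865 × 0.521 = 7170 + 4098 = 11268
End of period: [4044, 2515, 4954, 11268]
— Period 3 —
Births: 4954 × 0.533 = 2640
15–29: 4044 × 0.973 = 3935
30–44: 2515 × 0.979 = 2462
45+: 4954 × 0.945 + 11268 × 0.521 = 4682 + 5871 = 10553
End of period: [2640, 3935, 2462, 10553]
Total after period 3: 2640 + 3935 + 2462 + 10553 = 19590

19590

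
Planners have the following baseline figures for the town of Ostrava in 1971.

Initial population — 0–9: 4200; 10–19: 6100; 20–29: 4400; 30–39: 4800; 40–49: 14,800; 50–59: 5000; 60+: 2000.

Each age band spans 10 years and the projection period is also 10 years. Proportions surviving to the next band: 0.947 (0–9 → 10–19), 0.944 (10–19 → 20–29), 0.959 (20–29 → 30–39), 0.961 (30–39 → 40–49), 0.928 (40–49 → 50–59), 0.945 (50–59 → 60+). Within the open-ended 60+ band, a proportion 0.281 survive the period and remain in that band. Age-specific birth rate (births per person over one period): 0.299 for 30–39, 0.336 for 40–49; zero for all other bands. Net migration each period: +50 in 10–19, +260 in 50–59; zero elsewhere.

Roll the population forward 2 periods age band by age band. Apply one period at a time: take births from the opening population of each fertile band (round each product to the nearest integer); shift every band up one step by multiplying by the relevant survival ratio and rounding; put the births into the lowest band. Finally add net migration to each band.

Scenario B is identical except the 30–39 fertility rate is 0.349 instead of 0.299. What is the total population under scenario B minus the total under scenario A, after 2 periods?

(Bands numbered youngest = 1 to oldest = 7.)
Period 1.
Births: 4800 * 0.299 = 1435, 14800 * 0.336 = 4973 — total 6408
Band 2: 4200 * 0.947 = 3977
Band 3: 6100 * 0.944 = 5758
Band 4: 4400 * 0.959 = 4220
Band 5: 4800 * 0.961 = 4613
Band 6: 14800 * 0.928 = 13734
Band 7: 5000 * 0.945 + 2000 * 0.281 = 4725 + 562 = 5287
Net migration: Band 2 + 50 → 4027; Band 6 + 260 → 13994
Giving 6408 / 4027 / 5758 / 4220 / 4613 / 13994 / 5287.
Period 2.
Births: 4220 * 0.299 = 1262, 4613 * 0.336 = 1550 — total 2812
Band 2: 6408 * 0.947 = 6068
Band 3: 4027 * 0.944 = 3801
Band 4: 5758 * 0.959 = 5522
Band 5: 4220 * 0.961 = 4055
Band 6: 4613 * 0.928 = 4281
Band 7: 13994 * 0.945 + 5287 * 0.281 = 13224 + 1486 = 14710
Net migration: Band 2 + 50 → 6118; Band 6 + 260 → 4541
Giving 2812 / 6118 / 3801 / 5522 / 4055 / 4541 / 14710.
Scenario A total after 2 periods: 41559
Scenario B projection —
Period 1.
Births: 4800 * 0.349 = 1675, 14800 * 0.336 = 4973 — total 6648
Band 2: 4200 * 0.947 = 3977
Band 3: 6100 * 0.944 = 5758
Band 4: 4400 * 0.959 = 4220
Band 5: 4800 * 0.961 = 4613
Band 6: 14800 * 0.928 = 13734
Band 7: 5000 * 0.945 + 2000 * 0.281 = 4725 + 562 = 5287
Net migration: Band 2 + 50 → 4027; Band 6 + 260 → 13994
Giving 6648 / 4027 / 5758 / 4220 / 4613 / 13994 / 5287.
Period 2.
Births: 4220 * 0.349 = 1473, 4613 * 0.336 = 1550 — total 3023
Band 2: 6648 * 0.947 = 6296
Band 3: 4027 * 0.944 = 3801
Band 4: 5758 * 0.959 = 5522
Band 5: 4220 * 0.961 = 4055
Band 6: 4613 * 0.928 = 4281
Band 7: 13994 * 0.945 + 5287 * 0.281 = 13224 + 1486 = 14710
Net migration: Band 2 + 50 → 6346; Band 6 + 260 → 4541
Giving 3023 / 6346 / 3801 / 5522 / 4055 / 4541 / 14710.
Scenario B total after 2 periods: 41998
Difference B − A = 41998 − 41559 = 439

439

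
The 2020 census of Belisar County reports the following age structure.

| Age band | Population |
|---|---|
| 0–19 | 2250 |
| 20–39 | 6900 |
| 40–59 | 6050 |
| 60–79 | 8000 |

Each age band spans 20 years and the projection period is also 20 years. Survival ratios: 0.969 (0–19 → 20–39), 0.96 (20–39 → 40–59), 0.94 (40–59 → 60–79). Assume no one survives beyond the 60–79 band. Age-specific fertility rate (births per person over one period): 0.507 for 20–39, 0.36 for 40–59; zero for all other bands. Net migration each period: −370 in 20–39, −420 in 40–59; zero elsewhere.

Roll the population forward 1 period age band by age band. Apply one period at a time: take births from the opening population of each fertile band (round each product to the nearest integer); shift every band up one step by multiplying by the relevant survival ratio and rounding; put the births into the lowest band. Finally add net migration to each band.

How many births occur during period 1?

5676

Let group 1 be 0–19 through group 4 = 60–79.
— Period 1 —
Births: 6900 * 0.507 = 3498, 6050 * 0.36 = 2178 ⇒ total 5676
Group 2: 2250 * 0.969 = 2180
Group 3: 6900 * 0.96 = 6624
Group 4: 6050 * 0.94 = 5687
Net migration: Group 2 − 370 → 1810; Group 3 − 420 → 6204
End of period: [5676, 1810, 6204, 5687]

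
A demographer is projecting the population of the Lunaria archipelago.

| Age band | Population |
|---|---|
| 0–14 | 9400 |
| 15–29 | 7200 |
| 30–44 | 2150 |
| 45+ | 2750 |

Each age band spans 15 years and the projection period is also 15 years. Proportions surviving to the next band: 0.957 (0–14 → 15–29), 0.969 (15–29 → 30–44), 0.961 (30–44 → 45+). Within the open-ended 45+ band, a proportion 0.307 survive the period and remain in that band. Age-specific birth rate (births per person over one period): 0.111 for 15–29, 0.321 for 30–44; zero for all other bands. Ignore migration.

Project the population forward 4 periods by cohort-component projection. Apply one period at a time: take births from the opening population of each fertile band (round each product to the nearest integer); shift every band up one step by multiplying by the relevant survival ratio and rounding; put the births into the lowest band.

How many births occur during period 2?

3239

(Groups numbered youngest = 1 to oldest = 4.)
Period 1.
Births: 7200 × 0.111 = 799  |  2150 × 0.321 = 690 — total 1489
Group 2: 9400 × 0.957 = 8996
Group 3: 7200 × 0.969 = 6977
Group 4: 2150 × 0.961 + 2750 × 0.307 = 2066 + 844 = 2910
→ [1489, 8996, 6977, 2910]
Period 2.
Births: 8996 × 0.111 = 999  |  6977 × 0.321 = 2240 — total 3239
Group 2: 1489 × 0.957 = 1425
Group 3: 8996 × 0.969 = 8717
Group 4: 6977 × 0.961 + 2910 × 0.307 = 6705 + 893 = 7598
→ [3239, 1425, 8717, 7598]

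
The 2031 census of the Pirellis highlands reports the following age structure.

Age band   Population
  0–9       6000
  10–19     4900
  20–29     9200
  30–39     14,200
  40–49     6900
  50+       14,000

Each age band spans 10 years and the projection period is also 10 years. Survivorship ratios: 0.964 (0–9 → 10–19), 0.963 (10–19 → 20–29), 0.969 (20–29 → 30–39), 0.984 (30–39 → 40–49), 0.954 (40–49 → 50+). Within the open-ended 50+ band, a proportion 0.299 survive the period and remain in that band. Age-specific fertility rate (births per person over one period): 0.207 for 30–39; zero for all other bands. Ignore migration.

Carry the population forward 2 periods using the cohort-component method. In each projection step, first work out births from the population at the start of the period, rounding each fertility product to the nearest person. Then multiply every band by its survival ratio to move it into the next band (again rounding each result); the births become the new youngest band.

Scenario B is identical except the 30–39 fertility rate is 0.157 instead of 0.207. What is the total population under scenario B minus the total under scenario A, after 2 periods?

-1129

Let group 1 be 0–9 through group 6 = 50+.
After projecting period 1:
Births: 14200 × 0.207 = 2939
Group 2: 6000 × 0.964 = 5784
Group 3: 4900 × 0.963 = 4719
Group 4: 9200 × 0.969 = 8915
Group 5: 14200 × 0.984 = 13973
Group 6: 6900 × 0.954 + 14000 × 0.299 = 6583 + 4186 = 10769
Giving 2939 / 5784 / 4719 / 8915 / 13973 / 10769.
After projecting period 2:
Births: 8915 × 0.207 = 1845
Group 2: 2939 × 0.964 = 2833
Group 3: 5784 × 0.963 = 5570
Group 4: 4719 × 0.969 = 4573
Group 5: 8915 × 0.984 = 8772
Group 6: 13973 × 0.954 + 10769 × 0.299 = 13330 + 3220 = 16550
Giving 1845 / 2833 / 5570 / 4573 / 8772 / 16550.
Scenario A total after 2 periods: 40143
Scenario B projection —
After projecting period 1:
Births: 14200 × 0.157 = 2229
Group 2: 6000 × 0.964 = 5784
Group 3: 4900 × 0.963 = 4719
Group 4: 9200 × 0.969 = 8915
Group 5: 14200 × 0.984 = 13973
Group 6: 6900 × 0.954 + 14000 × 0.299 = 6583 + 4186 = 10769
Giving 2229 / 5784 / 4719 / 8915 / 13973 / 10769.
After projecting period 2:
Births: 8915 × 0.157 = 1400
Group 2: 2229 × 0.964 = 2149
Group 3: 5784 × 0.963 = 5570
Group 4: 4719 × 0.969 = 4573
Group 5: 8915 × 0.984 = 8772
Group 6: 13973 × 0.954 + 10769 × 0.299 = 13330 + 3220 = 16550
Giving 1400 / 2149 / 5570 / 4573 / 8772 / 16550.
Scenario B total after 2 periods: 39014
Difference B − A = 39014 − 40143 = -1129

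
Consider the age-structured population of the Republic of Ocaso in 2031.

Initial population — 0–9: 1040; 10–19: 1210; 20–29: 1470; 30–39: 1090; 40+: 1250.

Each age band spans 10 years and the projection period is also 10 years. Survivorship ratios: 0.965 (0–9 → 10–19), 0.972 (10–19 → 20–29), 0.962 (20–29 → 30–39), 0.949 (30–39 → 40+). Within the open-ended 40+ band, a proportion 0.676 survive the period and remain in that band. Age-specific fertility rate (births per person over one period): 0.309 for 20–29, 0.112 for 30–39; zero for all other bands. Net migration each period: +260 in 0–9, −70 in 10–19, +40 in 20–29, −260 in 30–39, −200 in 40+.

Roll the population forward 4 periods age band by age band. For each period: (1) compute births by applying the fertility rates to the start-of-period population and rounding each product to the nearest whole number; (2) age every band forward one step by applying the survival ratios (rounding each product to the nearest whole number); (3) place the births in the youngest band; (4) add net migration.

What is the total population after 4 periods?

4080

— Period 1 —
Births: 1470 * 0.309 = 454 ; 1090 * 0.112 = 122 ⇒ total 576
10–19: 1040 * 0.965 = 1004
20–29: 1210 * 0.972 = 1176
30–39: 1470 * 0.962 = 1414
40+: 1090 * 0.949 + 1250 * 0.676 = 1034 + 845 = 1879
Net migration: 0–9 + 260 → 836; 10–19 − 70 → 934; 20–29 + 40 → 1216; 30–39 − 260 → 1154; 40+ − 200 → 1679
Population now: 0–9=836, 10–19=934, 20–29=1216, 30–39=1154, 40+=1679
— Period 2 —
Births: 1216 * 0.309 = 376 ; 1154 * 0.112 = 129 ⇒ total 505
10–19: 836 * 0.965 = 807
20–29: 934 * 0.972 = 908
30–39: 1216 * 0.962 = 1170
40+: 1154 * 0.949 + 1679 * 0.676 = 1095 + 1135 = 2230
Net migration: 0–9 + 260 → 765; 10–19 − 70 → 737; 20–29 + 40 → 948; 30–39 − 260 → 910; 40+ − 200 → 2030
Population now: 0–9=765, 10–19=737, 20–29=948, 30–39=910, 40+=2030
— Period 3 —
Births: 948 * 0.309 = 293 ; 910 * 0.112 = 102 ⇒ total 395
10–19: 765 * 0.965 = 738
20–29: 737 * 0.972 = 716
30–39: 948 * 0.962 = 912
40+: 910 * 0.949 + 2030 * 0.676 = 864 + 1372 = 2236
Net migration: 0–9 + 260 → 655; 10–19 − 70 → 668; 20–29 + 40 → 756; 30–39 − 260 → 652; 40+ − 200 → 2036
Population now: 0–9=655, 10–19=668, 20–29=756, 30–39=652, 40+=2036
— Period 4 —
Births: 756 * 0.309 = 234 ; 652 * 0.112 = 73 ⇒ total 307
10–19: 655 * 0.965 = 632
20–29: 668 * 0.972 = 649
30–39: 756 * 0.962 = 727
40+: 652 * 0.949 + 2036 * 0.676 = 619 + 1376 = 1995
Net migration: 0–9 + 260 → 567; 10–19 − 70 → 562; 20–29 + 40 → 689; 30–39 − 260 → 467; 40+ − 200 → 1795
Population now: 0–9=567, 10–19=562, 20–29=689, 30–39=467, 40+=1795
Total after period 4: 567 + 562 + 689 + 467 + 1795 = 4080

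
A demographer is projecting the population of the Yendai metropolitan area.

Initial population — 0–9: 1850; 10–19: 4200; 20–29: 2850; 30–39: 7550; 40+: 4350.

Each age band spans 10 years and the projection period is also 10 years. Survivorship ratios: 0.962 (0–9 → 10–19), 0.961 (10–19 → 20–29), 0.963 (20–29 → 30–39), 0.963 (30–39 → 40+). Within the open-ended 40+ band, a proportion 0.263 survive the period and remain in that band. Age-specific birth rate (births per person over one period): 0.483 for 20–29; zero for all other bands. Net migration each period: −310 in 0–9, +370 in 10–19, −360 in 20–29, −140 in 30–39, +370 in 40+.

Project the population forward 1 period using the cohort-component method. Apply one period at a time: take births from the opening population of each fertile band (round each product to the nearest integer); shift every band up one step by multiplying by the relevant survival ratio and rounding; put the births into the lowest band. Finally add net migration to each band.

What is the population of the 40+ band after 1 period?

Call the groups 1 to 5, youngest first.
Period 1.
Births: 2850 * 0.483 = 1377
Group 2: 1850 * 0.962 = 1780
Group 3: 4200 * 0.961 = 4036
Group 4: 2850 * 0.963 = 2745
Group 5: 7550 * 0.963 + 4350 * 0.263 = 7271 + 1144 = 8415
Net migration: Group 1 − 310 → 1067; Group 2 + 370 → 2150; Group 3 − 360 → 3676; Group 4 − 140 → 2605; Group 5 + 370 → 8785
Population now: 0–9=1067, 10–19=2150, 20–29=3676, 30–39=2605, 40+=8785

8785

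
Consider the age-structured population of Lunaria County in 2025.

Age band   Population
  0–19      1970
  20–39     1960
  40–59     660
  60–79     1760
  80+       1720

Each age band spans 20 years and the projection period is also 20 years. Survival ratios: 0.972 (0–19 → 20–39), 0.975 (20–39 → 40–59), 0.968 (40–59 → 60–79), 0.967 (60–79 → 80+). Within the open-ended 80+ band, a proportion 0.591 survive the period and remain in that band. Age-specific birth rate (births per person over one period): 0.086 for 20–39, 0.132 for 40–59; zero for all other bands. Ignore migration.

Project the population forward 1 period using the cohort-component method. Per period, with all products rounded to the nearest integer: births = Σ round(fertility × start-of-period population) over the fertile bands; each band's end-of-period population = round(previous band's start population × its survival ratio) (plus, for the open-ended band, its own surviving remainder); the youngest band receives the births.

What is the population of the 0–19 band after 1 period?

Let band 1 be 0–19 through band 5 = 80+.
— Period 1 —
Births: 1960 * 0.086 = 169  |  660 * 0.132 = 87 ⇒ total 256
Band 2: 1970 * 0.972 = 1915
Band 3: 1960 * 0.975 = 1911
Band 4: 660 * 0.968 = 639
Band 5: 1760 * 0.967 + 1720 * 0.591 = 1702 + 1017 = 2719
Population now: 0–19=256, 20–39=1915, 40–59=1911, 60–79=639, 80+=2719

256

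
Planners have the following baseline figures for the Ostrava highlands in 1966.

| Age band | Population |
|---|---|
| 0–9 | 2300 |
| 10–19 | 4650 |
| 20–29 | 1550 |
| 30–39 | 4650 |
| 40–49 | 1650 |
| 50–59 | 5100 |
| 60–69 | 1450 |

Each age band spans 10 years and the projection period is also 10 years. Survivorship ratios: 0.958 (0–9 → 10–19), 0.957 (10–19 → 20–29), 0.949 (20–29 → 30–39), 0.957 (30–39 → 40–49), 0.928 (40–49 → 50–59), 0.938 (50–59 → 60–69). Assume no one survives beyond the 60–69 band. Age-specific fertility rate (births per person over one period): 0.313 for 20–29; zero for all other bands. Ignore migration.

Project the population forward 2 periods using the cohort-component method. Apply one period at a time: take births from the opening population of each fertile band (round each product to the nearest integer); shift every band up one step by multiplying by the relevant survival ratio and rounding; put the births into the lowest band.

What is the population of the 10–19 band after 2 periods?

Call the groups 1 to 7, youngest first.
[period 1]
Births: 1550 * 0.313 = 485
Group 2: 2300 * 0.958 = 2203
Group 3: 4650 * 0.957 = 4450
Group 4: 1550 * 0.949 = 1471
Group 5: 4650 * 0.957 = 4450
Group 6: 1650 * 0.928 = 1531
Group 7: 5100 * 0.938 = 4784
End of period: [485, 2203, 4450, 1471, 4450, 1531, 4784]
[period 2]
Births: 4450 * 0.313 = 1393
Group 2: 485 * 0.958 = 465
Group 3: 2203 * 0.957 = 2108
Group 4: 4450 * 0.949 = 4223
Group 5: 1471 * 0.957 = 1408
Group 6: 4450 * 0.928 = 4130
Group 7: 1531 * 0.938 = 1436
End of period: [1393, 465, 2108, 4223, 1408, 4130, 1436]

465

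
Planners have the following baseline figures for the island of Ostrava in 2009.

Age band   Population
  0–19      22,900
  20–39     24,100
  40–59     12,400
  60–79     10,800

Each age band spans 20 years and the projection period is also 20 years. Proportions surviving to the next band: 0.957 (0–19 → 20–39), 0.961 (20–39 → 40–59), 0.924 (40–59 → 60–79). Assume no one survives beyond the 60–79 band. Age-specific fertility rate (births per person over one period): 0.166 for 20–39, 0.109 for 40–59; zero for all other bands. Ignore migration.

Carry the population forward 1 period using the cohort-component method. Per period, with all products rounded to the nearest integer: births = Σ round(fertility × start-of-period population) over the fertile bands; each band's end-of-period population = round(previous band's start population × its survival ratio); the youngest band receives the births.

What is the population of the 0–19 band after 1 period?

5353

Call the groups 1 to 4, youngest first.
Period 1:
Births: 24100 * 0.166 = 4001  |  12400 * 0.109 = 1352 → 5353
Group 2: 22900 * 0.957 = 21915
Group 3: 24100 * 0.961 = 23160
Group 4: 12400 * 0.924 = 11458
Population now: 0–19=5353, 20–39=21915, 40–59=23160, 60–79=11458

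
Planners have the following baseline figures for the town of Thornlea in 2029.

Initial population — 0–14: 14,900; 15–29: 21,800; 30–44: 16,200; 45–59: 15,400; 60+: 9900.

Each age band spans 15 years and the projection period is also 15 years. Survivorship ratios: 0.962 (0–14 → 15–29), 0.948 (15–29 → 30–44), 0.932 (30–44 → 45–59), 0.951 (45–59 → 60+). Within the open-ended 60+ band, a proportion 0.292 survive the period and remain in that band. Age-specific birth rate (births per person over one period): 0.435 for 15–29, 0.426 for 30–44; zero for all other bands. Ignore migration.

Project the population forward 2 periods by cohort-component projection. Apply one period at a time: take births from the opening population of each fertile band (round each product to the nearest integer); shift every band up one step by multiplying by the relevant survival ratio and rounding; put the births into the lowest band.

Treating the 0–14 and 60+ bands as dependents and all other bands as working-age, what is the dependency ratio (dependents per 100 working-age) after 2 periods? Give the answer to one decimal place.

71.0

Let band 1 be 0–14 through band 5 = 60+.
Period 1.
Births: 21800 × 0.435 = 9483, 16200 × 0.426 = 6901 — total 16384
Band 2: 14900 × 0.962 = 14334
Band 3: 21800 × 0.948 = 20666
Band 4: 16200 × 0.932 = 15098
Band 5: 15400 × 0.951 + 9900 × 0.292 = 14645 + 2891 = 17536
Population now: 0–14=16384, 15–29=14334, 30–44=20666, 45–59=15098, 60+=17536
Period 2.
Births: 14334 × 0.435 = 6235, 20666 × 0.426 = 8804 — total 15039
Band 2: 16384 × 0.962 = 15761
Band 3: 14334 × 0.948 = 13589
Band 4: 20666 × 0.932 = 19261
Band 5: 15098 × 0.951 + 17536 × 0.292 = 14358 + 5121 = 19479
Population now: 0–14=15039, 15–29=15761, 30–44=13589, 45–59=19261, 60+=19479
Dependents (band 0–14 + band 60+) = 15039 + 19479 = 34518; working-age = 48611; ratio = 34518/48611 × 100 = 71.0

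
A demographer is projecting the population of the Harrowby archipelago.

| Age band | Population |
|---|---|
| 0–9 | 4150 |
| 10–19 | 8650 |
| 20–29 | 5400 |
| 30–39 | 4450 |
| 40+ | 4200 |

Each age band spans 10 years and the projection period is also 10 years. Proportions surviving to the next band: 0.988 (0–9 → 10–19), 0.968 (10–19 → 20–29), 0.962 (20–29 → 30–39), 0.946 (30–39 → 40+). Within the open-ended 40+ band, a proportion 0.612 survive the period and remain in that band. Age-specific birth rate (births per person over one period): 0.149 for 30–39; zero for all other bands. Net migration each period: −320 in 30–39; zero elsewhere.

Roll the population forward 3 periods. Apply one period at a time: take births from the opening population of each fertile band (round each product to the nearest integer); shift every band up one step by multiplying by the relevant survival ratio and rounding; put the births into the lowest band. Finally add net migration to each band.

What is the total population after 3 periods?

Period 1.
Births: 4450 × 0.149 = 663
10–19: 4150 × 0.988 = 4100
20–29: 8650 × 0.968 = 8373
30–39: 5400 × 0.962 = 5195
40+: 4450 × 0.946 + 4200 × 0.612 = 4210 + 2570 = 6780
Net migration: 30–39 − 320 → 4875
End of period: [663, 4100, 8373, 4875, 6780]
Period 2.
Births: 4875 × 0.149 = 726
10–19: 663 × 0.988 = 655
20–29: 4100 × 0.968 = 3969
30–39: 8373 × 0.962 = 8055
40+: 4875 × 0.946 + 6780 × 0.612 = 4612 + 4149 = 8761
Net migration: 30–39 − 320 → 7735
End of period: [726, 655, 3969, 7735, 8761]
Period 3.
Births: 7735 × 0.149 = 1153
10–19: 726 × 0.988 = 717
20–29: 655 × 0.968 = 634
30–39: 3969 × 0.962 = 3818
40+: 7735 × 0.946 + 8761 × 0.612 = 7317 + 5362 = 12679
Net migration: 30–39 − 320 → 3498
End of period: [1153, 717, 634, 3498, 12679]
Total after period 3: 1153 + 717 + 634 + 3498 + 12679 = 18681

18681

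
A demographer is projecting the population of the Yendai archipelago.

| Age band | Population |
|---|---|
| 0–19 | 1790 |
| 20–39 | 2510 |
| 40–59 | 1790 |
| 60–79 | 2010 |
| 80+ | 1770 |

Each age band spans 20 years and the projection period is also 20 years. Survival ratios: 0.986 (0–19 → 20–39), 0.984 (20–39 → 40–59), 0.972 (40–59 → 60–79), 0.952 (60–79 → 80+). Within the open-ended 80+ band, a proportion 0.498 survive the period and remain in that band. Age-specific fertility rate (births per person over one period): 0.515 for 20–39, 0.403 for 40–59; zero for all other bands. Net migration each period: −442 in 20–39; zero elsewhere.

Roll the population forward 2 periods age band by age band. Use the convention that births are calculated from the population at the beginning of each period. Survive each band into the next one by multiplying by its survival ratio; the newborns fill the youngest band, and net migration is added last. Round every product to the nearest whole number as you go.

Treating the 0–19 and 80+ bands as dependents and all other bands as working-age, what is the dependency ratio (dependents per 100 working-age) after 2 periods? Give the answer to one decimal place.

(Bands numbered youngest = 1 to oldest = 5.)
— Period 1 —
Births: 2510 × 0.515 = 1293  |  1790 × 0.403 = 721 — total 2014
Band 2: 1790 × 0.986 = 1765
Band 3: 2510 × 0.984 = 2470
Band 4: 1790 × 0.972 = 1740
Band 5: 2010 × 0.952 + 1770 × 0.498 = 1914 + 881 = 2795
Net migration: Band 2 − 442 → 1323
Population now: 0–19=2014, 20–39=1323, 40–59=2470, 60–79=1740, 80+=2795
— Period 2 —
Births: 1323 × 0.515 = 681  |  2470 × 0.403 = 995 — total 1676
Band 2: 2014 × 0.986 = 1986
Band 3: 1323 × 0.984 = 1302
Band 4: 2470 × 0.972 = 2401
Band 5: 1740 × 0.952 + 2795 × 0.498 = 1656 + 1392 = 3048
Net migration: Band 2 − 442 → 1544
Population now: 0–19=1676, 20–39=1544, 40–59=1302, 60–79=2401, 80+=3048
Dependents (band 0–19 + band 80+) = 1676 + 3048 = 4724; working-age = 5247; ratio = 4724/5247 × 100 = 90.0

90.0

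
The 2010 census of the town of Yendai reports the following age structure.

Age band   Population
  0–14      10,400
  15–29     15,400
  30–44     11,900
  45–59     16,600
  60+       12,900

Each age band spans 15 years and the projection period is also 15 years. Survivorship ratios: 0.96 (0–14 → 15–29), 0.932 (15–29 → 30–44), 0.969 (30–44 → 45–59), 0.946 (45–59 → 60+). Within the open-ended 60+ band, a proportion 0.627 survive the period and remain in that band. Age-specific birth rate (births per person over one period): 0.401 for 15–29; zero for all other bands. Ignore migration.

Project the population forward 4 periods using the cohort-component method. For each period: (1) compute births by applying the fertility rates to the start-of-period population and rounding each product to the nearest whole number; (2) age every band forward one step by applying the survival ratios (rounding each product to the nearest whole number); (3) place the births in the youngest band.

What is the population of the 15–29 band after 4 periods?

Period 1.
Births: 15400 × 0.401 = 6175
15–29: 10400 × 0.96 = 9984
30–44: 15400 × 0.932 = 14353
45–59: 11900 × 0.969 = 11531
60+: 16600 × 0.946 + 12900 × 0.627 = 15704 + 8088 = 23792
End of period: [6175, 9984, 14353, 11531, 23792]
Period 2.
Births: 9984 × 0.401 = 4004
15–29: 6175 × 0.96 = 5928
30–44: 9984 × 0.932 = 9305
45–59: 14353 × 0.969 = 13908
60+: 11531 × 0.946 + 23792 × 0.627 = 10908 + 14918 = 25826
End of period: [4004, 5928, 9305, 13908, 25826]
Period 3.
Births: 5928 × 0.401 = 2377
15–29: 4004 × 0.96 = 3844
30–44: 5928 × 0.932 = 5525
45–59: 9305 × 0.969 = 9017
60+: 13908 × 0.946 + 25826 × 0.627 = 13157 + 16193 = 29350
End of period: [2377, 3844, 5525, 9017, 29350]
Period 4.
Births: 3844 × 0.401 = 1541
15–29: 2377 × 0.96 = 2282
30–44: 3844 × 0.932 = 3583
45–59: 5525 × 0.969 = 5354
60+: 9017 × 0.946 + 29350 × 0.627 = 8530 + 18402 = 26932
End of period: [1541, 2282, 3583, 5354, 26932]

2282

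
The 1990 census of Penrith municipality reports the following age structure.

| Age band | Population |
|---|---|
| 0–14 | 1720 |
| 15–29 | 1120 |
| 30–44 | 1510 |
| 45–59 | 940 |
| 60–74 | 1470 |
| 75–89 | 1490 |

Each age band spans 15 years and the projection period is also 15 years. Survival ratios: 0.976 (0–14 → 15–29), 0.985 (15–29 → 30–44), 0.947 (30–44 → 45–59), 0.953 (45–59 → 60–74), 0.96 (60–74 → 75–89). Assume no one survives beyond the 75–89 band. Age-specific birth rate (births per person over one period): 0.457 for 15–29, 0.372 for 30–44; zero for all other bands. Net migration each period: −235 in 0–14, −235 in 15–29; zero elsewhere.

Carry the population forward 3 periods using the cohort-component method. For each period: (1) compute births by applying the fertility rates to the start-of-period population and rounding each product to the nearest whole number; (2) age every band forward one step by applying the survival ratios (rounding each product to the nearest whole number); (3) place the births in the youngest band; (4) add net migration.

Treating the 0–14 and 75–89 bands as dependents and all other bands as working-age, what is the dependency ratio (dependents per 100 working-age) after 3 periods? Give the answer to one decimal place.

53.4

Period 1.
Births: 1120 × 0.457 = 512 ; 1510 × 0.372 = 562 — total 1074
15–29: 1720 × 0.976 = 1679
30–44: 1120 × 0.985 = 1103
45–59: 1510 × 0.947 = 1430
60–74: 940 × 0.953 = 896
75–89: 1470 × 0.96 = 1411
Net migration: 0–14 − 235 → 839; 15–29 − 235 → 1444
End of period: [839, 1444, 1103, 1430, 896, 1411]
Period 2.
Births: 1444 × 0.457 = 660 ; 1103 × 0.372 = 410 — total 1070
15–29: 839 × 0.976 = 819
30–44: 1444 × 0.985 = 1422
45–59: 1103 × 0.947 = 1045
60–74: 1430 × 0.953 = 1363
75–89: 896 × 0.96 = 860
Net migration: 0–14 − 235 → 835; 15–29 − 235 → 584
End of period: [835, 584, 1422, 1045, 1363, 860]
Period 3.
Births: 584 × 0.457 = 267 ; 1422 × 0.372 = 529 — total 796
15–29: 835 × 0.976 = 815
30–44: 584 × 0.985 = 575
45–59: 1422 × 0.947 = 1347
60–74: 1045 × 0.953 = 996
75–89: 1363 × 0.96 = 1308
Net migration: 0–14 − 235 → 561; 15–29 − 235 → 580
End of period: [561, 580, 575, 1347, 996, 1308]
Dependents (band 0–14 + band 75–89) = 561 + 1308 = 1869; working-age = 3498; ratio = 1869/3498 × 100 = 53.4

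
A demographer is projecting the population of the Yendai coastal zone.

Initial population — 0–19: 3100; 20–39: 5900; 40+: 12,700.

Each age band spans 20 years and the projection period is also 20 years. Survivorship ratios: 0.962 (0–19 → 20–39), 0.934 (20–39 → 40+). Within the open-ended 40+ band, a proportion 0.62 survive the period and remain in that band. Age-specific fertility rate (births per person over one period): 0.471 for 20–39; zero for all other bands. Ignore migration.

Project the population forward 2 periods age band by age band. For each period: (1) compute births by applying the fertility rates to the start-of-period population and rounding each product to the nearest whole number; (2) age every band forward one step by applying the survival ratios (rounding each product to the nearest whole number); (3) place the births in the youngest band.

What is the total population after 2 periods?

15162

Call the groups 1 to 3, youngest first.
After projecting period 1:
Births: 5900 × 0.471 = 2779
Group 2: 3100 × 0.962 = 2982
Group 3: 5900 × 0.934 + 12700 × 0.62 = 5511 + 7874 = 13385
End of period: [2779, 2982, 13385]
After projecting period 2:
Births: 2982 × 0.471 = 1405
Group 2: 2779 × 0.962 = 2673
Group 3: 2982 × 0.934 + 13385 × 0.62 = 2785 + 8299 = 11084
End of period: [1405, 2673, 11084]
Total after period 2: 1405 + 2673 + 11084 = 15162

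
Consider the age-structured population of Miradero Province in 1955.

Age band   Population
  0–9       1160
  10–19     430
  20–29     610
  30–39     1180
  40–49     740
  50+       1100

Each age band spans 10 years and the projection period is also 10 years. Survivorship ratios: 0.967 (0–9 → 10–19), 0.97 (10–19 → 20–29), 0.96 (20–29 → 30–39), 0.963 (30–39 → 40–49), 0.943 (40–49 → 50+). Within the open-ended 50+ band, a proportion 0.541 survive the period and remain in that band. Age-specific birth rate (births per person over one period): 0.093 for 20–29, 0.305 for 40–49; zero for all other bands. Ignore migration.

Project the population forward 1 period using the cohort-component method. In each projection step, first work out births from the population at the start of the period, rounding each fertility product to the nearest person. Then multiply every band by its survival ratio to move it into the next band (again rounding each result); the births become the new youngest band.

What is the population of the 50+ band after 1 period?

1293

Period 1:
Births: 610 × 0.093 = 57, 740 × 0.305 = 226 → total 283
10–19: 1160 × 0.967 = 1122
20–29: 430 × 0.97 = 417
30–39: 610 × 0.96 = 586
40–49: 1180 × 0.963 = 1136
50+: 740 × 0.943 + 1100 × 0.541 = 698 + 595 = 1293
Giving 283 / 1122 / 417 / 586 / 1136 / 1293.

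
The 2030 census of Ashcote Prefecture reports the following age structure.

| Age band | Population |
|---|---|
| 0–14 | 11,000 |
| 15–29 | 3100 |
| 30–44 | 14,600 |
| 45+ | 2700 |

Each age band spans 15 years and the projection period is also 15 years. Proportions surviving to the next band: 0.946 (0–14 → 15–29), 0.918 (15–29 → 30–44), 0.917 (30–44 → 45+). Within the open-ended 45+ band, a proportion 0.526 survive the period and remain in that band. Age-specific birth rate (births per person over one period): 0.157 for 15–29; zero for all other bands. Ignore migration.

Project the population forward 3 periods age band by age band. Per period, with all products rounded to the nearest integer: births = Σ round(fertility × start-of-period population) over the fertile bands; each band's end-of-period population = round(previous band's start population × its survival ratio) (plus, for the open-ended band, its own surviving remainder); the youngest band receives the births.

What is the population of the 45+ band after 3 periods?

14230

— Period 1 —
Births: 3100 * 0.157 = 487
15–29: 11000 * 0.946 = 10406
30–44: 3100 * 0.918 = 2846
45+: 14600 * 0.917 + 2700 * 0.526 = 13388 + 1420 = 14808
End of period: [487, 10406, 2846, 14808]
— Period 2 —
Births: 10406 * 0.157 = 1634
15–29: 487 * 0.946 = 461
30–44: 10406 * 0.918 = 9553
45+: 2846 * 0.917 + 14808 * 0.526 = 2610 + 7789 = 10399
End of period: [1634, 461, 9553, 10399]
— Period 3 —
Births: 461 * 0.157 = 72
15–29: 1634 * 0.946 = 1546
30–44: 461 * 0.918 = 423
45+: 9553 * 0.917 + 10399 * 0.526 = 8760 + 5470 = 14230
End of period: [72, 1546, 423, 14230]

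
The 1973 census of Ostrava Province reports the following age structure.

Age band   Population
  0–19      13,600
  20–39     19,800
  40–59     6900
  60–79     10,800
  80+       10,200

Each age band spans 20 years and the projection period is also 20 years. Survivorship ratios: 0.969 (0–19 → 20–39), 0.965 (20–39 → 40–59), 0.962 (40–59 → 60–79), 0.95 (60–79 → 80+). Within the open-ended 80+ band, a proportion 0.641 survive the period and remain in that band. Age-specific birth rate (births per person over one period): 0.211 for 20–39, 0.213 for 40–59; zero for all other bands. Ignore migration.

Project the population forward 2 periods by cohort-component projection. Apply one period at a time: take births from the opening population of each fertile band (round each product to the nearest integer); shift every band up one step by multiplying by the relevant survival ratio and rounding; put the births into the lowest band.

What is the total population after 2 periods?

Period 1:
Births: 19800 * 0.211 = 4178 ; 6900 * 0.213 = 1470 ⇒ total 5648
20–39: 13600 * 0.969 = 13178
40–59: 19800 * 0.965 = 19107
60–79: 6900 * 0.962 = 6638
80+: 10800 * 0.95 + 10200 * 0.641 = 10260 + 6538 = 16798
End of period: [5648, 13178, 19107, 6638, 16798]
Period 2:
Births: 13178 * 0.211 = 2781 ; 19107 * 0.213 = 4070 ⇒ total 6851
20–39: 5648 * 0.969 = 5473
40–59: 13178 * 0.965 = 12717
60–79: 19107 * 0.962 = 18381
80+: 6638 * 0.95 + 16798 * 0.641 = 6306 + 10768 = 17074
End of period: [6851, 5473, 12717, 18381, 17074]
Total after period 2: 6851 + 5473 + 12717 + 18381 + 17074 = 60496

60496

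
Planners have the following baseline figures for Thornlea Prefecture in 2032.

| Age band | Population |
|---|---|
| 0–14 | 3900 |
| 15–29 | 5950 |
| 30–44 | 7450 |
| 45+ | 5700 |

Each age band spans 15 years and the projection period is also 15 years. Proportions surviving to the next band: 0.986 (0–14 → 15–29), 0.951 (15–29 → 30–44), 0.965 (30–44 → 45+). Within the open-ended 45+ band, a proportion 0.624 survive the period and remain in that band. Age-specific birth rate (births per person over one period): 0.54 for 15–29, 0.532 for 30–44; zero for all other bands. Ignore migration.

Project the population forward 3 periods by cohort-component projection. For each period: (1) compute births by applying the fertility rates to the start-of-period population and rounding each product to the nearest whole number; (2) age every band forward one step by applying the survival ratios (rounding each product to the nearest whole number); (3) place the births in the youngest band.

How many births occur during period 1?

Let group 1 be 0–14 through group 4 = 45+.
— Period 1 —
Births: 5950 × 0.54 = 3213 ; 7450 × 0.532 = 3963 ⇒ total 7176
Group 2: 3900 × 0.986 = 3845
Group 3: 5950 × 0.951 = 5658
Group 4: 7450 × 0.965 + 5700 × 0.624 = 7189 + 3557 = 10746
Population now: 0–14=7176, 15–29=3845, 30–44=5658, 45+=10746

7176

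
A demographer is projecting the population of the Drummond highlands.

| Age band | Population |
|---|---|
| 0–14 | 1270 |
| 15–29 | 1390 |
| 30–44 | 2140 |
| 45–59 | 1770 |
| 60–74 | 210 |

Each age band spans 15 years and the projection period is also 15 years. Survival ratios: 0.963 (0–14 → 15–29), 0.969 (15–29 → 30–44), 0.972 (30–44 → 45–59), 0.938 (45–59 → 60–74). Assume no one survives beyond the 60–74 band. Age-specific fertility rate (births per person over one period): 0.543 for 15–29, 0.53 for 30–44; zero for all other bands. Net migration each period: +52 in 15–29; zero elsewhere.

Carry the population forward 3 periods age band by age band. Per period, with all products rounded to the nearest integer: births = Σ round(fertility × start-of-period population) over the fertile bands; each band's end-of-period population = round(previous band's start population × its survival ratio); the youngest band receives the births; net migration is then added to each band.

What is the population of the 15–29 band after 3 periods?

1406

(Groups numbered youngest = 1 to oldest = 5.)
After projecting period 1:
Births: 1390 × 0.543 = 755  |  2140 × 0.53 = 1134 → total 1889
Group 2: 1270 × 0.963 = 1223
Group 3: 1390 × 0.969 = 1347
Group 4: 2140 × 0.972 = 2080
Group 5: 1770 × 0.938 = 1660
Net migration: Group 2 + 52 → 1275
End of period: [1889, 1275, 1347, 2080, 1660]
After projecting period 2:
Births: 1275 × 0.543 = 692  |  1347 × 0.53 = 714 → total 1406
Group 2: 1889 × 0.963 = 1819
Group 3: 1275 × 0.969 = 1235
Group 4: 1347 × 0.972 = 1309
Group 5: 2080 × 0.938 = 1951
Net migration: Group 2 + 52 → 1871
End of period: [1406, 1871, 1235, 1309, 1951]
After projecting period 3:
Births: 1871 × 0.543 = 1016  |  1235 × 0.53 = 655 → total 1671
Group 2: 1406 × 0.963 = 1354
Group 3: 1871 × 0.969 = 1813
Group 4: 1235 × 0.972 = 1200
Group 5: 1309 × 0.938 = 1228
Net migration: Group 2 + 52 → 1406
End of period: [1671, 1406, 1813, 1200, 1228]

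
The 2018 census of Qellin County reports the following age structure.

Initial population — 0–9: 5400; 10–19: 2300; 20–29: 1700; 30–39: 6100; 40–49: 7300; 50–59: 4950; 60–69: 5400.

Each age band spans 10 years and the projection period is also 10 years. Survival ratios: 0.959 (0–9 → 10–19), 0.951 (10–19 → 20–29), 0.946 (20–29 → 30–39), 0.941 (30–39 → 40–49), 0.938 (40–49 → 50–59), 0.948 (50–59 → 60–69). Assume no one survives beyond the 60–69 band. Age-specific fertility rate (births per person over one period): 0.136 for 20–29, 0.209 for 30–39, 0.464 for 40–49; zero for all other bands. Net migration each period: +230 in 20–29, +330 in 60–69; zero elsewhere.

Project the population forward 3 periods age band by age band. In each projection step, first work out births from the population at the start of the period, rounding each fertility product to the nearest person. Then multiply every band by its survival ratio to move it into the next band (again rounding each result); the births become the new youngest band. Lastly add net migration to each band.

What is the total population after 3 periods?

23646

Numbering the groups 1..7 from youngest to oldest:
[period 1]
Births: 1700 * 0.136 = 231 ; 6100 * 0.209 = 1275 ; 7300 * 0.464 = 3387 → 4893
Group 2: 5400 * 0.959 = 5179
Group 3: 2300 * 0.951 = 2187
Group 4: 1700 * 0.946 = 1608
Group 5: 6100 * 0.941 = 5740
Group 6: 7300 * 0.938 = 6847
Group 7: 4950 * 0.948 = 4693
Net migration: Group 3 + 230 → 2417; Group 7 + 330 → 5023
Giving 4893 / 5179 / 2417 / 1608 / 5740 / 6847 / 5023.
[period 2]
Births: 2417 * 0.136 = 329 ; 1608 * 0.209 = 336 ; 5740 * 0.464 = 2663 → 3328
Group 2: 4893 * 0.959 = 4692
Group 3: 5179 * 0.951 = 4925
Group 4: 2417 * 0.946 = 2286
Group 5: 1608 * 0.941 = 1513
Group 6: 5740 * 0.938 = 5384
Group 7: 6847 * 0.948 = 6491
Net migration: Group 3 + 230 → 5155; Group 7 + 330 → 6821
Giving 3328 / 4692 / 5155 / 2286 / 1513 / 5384 / 6821.
[period 3]
Births: 5155 * 0.136 = 701 ; 2286 * 0.209 = 478 ; 1513 * 0.464 = 702 → 1881
Group 2: 3328 * 0.959 = 3192
Group 3: 4692 * 0.951 = 4462
Group 4: 5155 * 0.946 = 4877
Group 5: 2286 * 0.941 = 2151
Group 6: 1513 * 0.938 = 1419
Group 7: 5384 * 0.948 = 5104
Net migration: Group 3 + 230 → 4692; Group 7 + 330 → 5434
Giving 1881 / 3192 / 4692 / 4877 / 2151 / 1419 / 5434.
Total after period 3: 1881 + 3192 + 4692 + 4877 + 2151 + 1419 + 5434 = 23646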